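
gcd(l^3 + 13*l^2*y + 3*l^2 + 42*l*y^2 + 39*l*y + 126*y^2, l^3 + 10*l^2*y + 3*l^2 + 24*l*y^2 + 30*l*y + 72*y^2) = l^2 + 6*l*y + 3*l + 18*y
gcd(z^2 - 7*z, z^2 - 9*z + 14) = z - 7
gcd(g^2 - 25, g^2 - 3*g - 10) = g - 5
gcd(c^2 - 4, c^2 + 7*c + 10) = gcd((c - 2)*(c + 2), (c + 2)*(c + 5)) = c + 2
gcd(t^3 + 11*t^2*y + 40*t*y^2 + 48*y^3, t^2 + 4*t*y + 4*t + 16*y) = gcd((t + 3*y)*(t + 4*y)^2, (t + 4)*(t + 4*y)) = t + 4*y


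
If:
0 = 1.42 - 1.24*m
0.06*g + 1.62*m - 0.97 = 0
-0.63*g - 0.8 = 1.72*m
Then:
No Solution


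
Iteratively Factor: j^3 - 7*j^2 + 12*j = (j - 3)*(j^2 - 4*j) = (j - 4)*(j - 3)*(j)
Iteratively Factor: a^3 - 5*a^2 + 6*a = (a)*(a^2 - 5*a + 6) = a*(a - 3)*(a - 2)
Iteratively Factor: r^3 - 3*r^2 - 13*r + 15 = (r + 3)*(r^2 - 6*r + 5) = (r - 5)*(r + 3)*(r - 1)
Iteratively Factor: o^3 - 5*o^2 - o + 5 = (o + 1)*(o^2 - 6*o + 5) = (o - 5)*(o + 1)*(o - 1)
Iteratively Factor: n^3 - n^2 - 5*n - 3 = (n + 1)*(n^2 - 2*n - 3) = (n - 3)*(n + 1)*(n + 1)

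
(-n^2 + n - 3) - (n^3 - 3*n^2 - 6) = -n^3 + 2*n^2 + n + 3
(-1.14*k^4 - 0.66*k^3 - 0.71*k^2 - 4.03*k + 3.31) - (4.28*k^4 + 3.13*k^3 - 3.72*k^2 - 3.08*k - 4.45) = -5.42*k^4 - 3.79*k^3 + 3.01*k^2 - 0.95*k + 7.76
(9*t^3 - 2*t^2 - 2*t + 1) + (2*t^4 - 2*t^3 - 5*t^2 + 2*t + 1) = 2*t^4 + 7*t^3 - 7*t^2 + 2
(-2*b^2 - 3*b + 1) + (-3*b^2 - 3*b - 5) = -5*b^2 - 6*b - 4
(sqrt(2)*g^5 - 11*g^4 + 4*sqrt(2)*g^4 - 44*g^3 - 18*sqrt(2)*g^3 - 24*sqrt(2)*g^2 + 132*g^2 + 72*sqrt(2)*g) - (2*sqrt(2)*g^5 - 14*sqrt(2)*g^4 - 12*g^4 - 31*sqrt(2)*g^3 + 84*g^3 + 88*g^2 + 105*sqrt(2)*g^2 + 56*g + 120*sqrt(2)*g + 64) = -sqrt(2)*g^5 + g^4 + 18*sqrt(2)*g^4 - 128*g^3 + 13*sqrt(2)*g^3 - 129*sqrt(2)*g^2 + 44*g^2 - 48*sqrt(2)*g - 56*g - 64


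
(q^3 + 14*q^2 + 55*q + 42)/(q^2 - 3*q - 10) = (q^3 + 14*q^2 + 55*q + 42)/(q^2 - 3*q - 10)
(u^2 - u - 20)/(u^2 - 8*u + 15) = (u + 4)/(u - 3)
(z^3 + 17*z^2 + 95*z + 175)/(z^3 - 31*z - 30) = (z^2 + 12*z + 35)/(z^2 - 5*z - 6)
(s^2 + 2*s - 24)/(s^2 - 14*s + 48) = (s^2 + 2*s - 24)/(s^2 - 14*s + 48)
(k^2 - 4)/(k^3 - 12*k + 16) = (k + 2)/(k^2 + 2*k - 8)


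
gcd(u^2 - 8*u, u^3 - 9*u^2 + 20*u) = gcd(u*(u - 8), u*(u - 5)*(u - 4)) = u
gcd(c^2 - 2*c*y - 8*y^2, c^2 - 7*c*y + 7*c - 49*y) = 1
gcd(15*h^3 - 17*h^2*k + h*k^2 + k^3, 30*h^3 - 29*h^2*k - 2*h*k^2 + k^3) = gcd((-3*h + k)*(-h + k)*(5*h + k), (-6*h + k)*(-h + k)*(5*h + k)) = 5*h^2 - 4*h*k - k^2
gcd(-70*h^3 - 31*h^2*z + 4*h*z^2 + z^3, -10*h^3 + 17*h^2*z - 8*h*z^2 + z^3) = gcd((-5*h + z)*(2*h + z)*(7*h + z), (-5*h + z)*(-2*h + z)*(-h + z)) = -5*h + z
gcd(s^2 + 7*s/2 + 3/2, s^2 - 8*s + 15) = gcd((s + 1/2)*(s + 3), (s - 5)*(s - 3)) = 1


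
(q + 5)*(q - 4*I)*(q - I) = q^3 + 5*q^2 - 5*I*q^2 - 4*q - 25*I*q - 20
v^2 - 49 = (v - 7)*(v + 7)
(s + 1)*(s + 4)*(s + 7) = s^3 + 12*s^2 + 39*s + 28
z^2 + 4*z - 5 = (z - 1)*(z + 5)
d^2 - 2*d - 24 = (d - 6)*(d + 4)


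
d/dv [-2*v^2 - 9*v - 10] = -4*v - 9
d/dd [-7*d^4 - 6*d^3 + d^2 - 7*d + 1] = -28*d^3 - 18*d^2 + 2*d - 7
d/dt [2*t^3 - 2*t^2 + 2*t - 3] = 6*t^2 - 4*t + 2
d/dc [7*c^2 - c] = 14*c - 1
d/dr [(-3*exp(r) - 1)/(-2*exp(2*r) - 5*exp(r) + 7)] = (-(3*exp(r) + 1)*(4*exp(r) + 5) + 6*exp(2*r) + 15*exp(r) - 21)*exp(r)/(2*exp(2*r) + 5*exp(r) - 7)^2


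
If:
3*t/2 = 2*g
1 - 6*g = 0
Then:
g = 1/6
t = 2/9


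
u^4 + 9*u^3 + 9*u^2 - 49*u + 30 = (u - 1)^2*(u + 5)*(u + 6)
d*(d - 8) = d^2 - 8*d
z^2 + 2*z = z*(z + 2)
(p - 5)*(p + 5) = p^2 - 25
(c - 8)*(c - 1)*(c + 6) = c^3 - 3*c^2 - 46*c + 48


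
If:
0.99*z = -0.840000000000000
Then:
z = -0.85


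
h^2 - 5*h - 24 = (h - 8)*(h + 3)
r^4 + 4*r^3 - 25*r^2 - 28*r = r*(r - 4)*(r + 1)*(r + 7)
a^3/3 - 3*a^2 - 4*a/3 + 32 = (a/3 + 1)*(a - 8)*(a - 4)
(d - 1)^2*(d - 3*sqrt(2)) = d^3 - 3*sqrt(2)*d^2 - 2*d^2 + d + 6*sqrt(2)*d - 3*sqrt(2)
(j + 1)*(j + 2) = j^2 + 3*j + 2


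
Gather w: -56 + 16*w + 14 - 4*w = 12*w - 42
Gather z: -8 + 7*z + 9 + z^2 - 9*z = z^2 - 2*z + 1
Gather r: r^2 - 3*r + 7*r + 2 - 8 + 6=r^2 + 4*r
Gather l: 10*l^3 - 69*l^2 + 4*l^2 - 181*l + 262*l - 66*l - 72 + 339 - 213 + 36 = 10*l^3 - 65*l^2 + 15*l + 90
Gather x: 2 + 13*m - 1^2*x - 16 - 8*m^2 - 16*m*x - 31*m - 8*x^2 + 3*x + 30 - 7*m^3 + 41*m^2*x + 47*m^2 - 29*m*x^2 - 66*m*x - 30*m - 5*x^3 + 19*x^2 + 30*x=-7*m^3 + 39*m^2 - 48*m - 5*x^3 + x^2*(11 - 29*m) + x*(41*m^2 - 82*m + 32) + 16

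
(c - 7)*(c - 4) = c^2 - 11*c + 28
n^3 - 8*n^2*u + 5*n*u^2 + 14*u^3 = (n - 7*u)*(n - 2*u)*(n + u)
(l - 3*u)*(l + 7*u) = l^2 + 4*l*u - 21*u^2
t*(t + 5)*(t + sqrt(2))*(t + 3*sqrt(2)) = t^4 + 5*t^3 + 4*sqrt(2)*t^3 + 6*t^2 + 20*sqrt(2)*t^2 + 30*t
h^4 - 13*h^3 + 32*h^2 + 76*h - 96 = (h - 8)*(h - 6)*(h - 1)*(h + 2)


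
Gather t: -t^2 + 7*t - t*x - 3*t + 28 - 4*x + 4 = -t^2 + t*(4 - x) - 4*x + 32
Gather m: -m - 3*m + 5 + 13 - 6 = 12 - 4*m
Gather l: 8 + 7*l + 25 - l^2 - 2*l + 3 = -l^2 + 5*l + 36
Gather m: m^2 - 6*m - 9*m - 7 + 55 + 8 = m^2 - 15*m + 56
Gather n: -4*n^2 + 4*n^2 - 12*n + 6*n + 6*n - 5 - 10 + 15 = 0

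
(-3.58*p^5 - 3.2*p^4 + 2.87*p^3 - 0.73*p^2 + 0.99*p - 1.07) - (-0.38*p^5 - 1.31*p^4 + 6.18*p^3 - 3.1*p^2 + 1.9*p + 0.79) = -3.2*p^5 - 1.89*p^4 - 3.31*p^3 + 2.37*p^2 - 0.91*p - 1.86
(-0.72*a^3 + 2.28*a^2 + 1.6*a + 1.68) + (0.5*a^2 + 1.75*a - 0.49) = -0.72*a^3 + 2.78*a^2 + 3.35*a + 1.19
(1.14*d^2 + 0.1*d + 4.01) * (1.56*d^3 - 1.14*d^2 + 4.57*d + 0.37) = 1.7784*d^5 - 1.1436*d^4 + 11.3514*d^3 - 3.6926*d^2 + 18.3627*d + 1.4837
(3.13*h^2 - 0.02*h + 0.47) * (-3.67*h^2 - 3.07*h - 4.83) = -11.4871*h^4 - 9.5357*h^3 - 16.7814*h^2 - 1.3463*h - 2.2701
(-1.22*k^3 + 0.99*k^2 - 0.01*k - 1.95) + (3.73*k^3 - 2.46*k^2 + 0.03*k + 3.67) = 2.51*k^3 - 1.47*k^2 + 0.02*k + 1.72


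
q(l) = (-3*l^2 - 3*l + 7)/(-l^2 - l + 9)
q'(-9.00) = 0.09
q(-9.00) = 3.32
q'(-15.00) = 0.01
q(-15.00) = 3.10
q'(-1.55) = 0.63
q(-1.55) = 0.55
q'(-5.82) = 0.59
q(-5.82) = 4.05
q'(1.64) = -3.92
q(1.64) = -1.28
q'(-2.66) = 4.11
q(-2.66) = -1.36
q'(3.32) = -5.35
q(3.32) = 6.74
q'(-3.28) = 48.03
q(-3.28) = -10.14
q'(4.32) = -0.99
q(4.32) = 4.43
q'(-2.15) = 1.55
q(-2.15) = -0.06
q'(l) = (-6*l - 3)/(-l^2 - l + 9) + (2*l + 1)*(-3*l^2 - 3*l + 7)/(-l^2 - l + 9)^2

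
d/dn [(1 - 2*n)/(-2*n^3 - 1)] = 2*(-4*n^3 + 3*n^2 + 1)/(4*n^6 + 4*n^3 + 1)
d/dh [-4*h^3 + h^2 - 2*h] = -12*h^2 + 2*h - 2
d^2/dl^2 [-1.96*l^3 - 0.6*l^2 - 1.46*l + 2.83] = -11.76*l - 1.2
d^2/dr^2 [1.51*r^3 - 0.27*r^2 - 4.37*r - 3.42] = 9.06*r - 0.54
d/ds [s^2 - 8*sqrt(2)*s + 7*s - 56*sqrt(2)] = 2*s - 8*sqrt(2) + 7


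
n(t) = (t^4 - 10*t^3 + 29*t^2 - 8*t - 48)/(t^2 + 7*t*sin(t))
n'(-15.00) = -119.86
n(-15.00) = 310.19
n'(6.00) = -2.08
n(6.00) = 3.46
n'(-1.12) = -11.74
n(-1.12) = 1.56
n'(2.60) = 0.56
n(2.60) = -0.17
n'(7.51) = 2.40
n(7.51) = 4.47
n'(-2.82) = -61.82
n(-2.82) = 34.72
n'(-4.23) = -130.04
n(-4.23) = -189.70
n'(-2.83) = -63.46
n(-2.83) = 35.34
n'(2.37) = 0.78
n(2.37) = -0.33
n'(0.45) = 135.64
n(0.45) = -29.63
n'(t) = (4*t^3 - 30*t^2 + 58*t - 8)/(t^2 + 7*t*sin(t)) + (-7*t*cos(t) - 2*t - 7*sin(t))*(t^4 - 10*t^3 + 29*t^2 - 8*t - 48)/(t^2 + 7*t*sin(t))^2 = (2*t*(t + 7*sin(t))*(2*t^3 - 15*t^2 + 29*t - 4) + (7*t*cos(t) + 2*t + 7*sin(t))*(-t^4 + 10*t^3 - 29*t^2 + 8*t + 48))/(t^2*(t + 7*sin(t))^2)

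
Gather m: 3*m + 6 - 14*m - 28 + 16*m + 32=5*m + 10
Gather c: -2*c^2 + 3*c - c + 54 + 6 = -2*c^2 + 2*c + 60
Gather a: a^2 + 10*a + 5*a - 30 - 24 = a^2 + 15*a - 54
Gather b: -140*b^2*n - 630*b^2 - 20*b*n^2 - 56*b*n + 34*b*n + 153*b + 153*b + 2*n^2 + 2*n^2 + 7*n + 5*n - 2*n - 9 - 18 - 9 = b^2*(-140*n - 630) + b*(-20*n^2 - 22*n + 306) + 4*n^2 + 10*n - 36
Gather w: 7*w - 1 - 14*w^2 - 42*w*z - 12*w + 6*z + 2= -14*w^2 + w*(-42*z - 5) + 6*z + 1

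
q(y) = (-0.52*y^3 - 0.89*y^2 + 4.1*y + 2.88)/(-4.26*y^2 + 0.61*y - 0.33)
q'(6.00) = 0.16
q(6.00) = 0.78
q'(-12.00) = 0.13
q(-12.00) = -1.17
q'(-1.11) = -0.13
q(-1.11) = 0.33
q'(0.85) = 3.79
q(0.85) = -1.87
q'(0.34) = 19.70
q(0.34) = -6.75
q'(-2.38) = 0.17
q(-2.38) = 0.19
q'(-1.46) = 0.09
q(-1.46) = 0.33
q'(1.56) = 0.94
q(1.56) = -0.53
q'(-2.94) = 0.17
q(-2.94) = 0.09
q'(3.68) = 0.23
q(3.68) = 0.36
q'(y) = (8.52*y - 0.61)*(-0.52*y^3 - 0.89*y^2 + 4.1*y + 2.88)/(-4.26*y^2 + 0.61*y - 0.33)^2 + (-1.56*y^2 - 1.78*y + 4.1)/(-4.26*y^2 + 0.61*y - 0.33)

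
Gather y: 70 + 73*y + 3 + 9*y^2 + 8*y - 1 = 9*y^2 + 81*y + 72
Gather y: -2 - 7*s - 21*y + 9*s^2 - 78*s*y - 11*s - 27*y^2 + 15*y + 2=9*s^2 - 18*s - 27*y^2 + y*(-78*s - 6)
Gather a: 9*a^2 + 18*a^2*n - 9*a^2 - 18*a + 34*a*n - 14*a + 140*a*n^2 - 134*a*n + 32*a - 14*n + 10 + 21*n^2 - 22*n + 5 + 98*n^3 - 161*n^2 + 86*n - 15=18*a^2*n + a*(140*n^2 - 100*n) + 98*n^3 - 140*n^2 + 50*n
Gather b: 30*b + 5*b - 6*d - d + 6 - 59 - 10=35*b - 7*d - 63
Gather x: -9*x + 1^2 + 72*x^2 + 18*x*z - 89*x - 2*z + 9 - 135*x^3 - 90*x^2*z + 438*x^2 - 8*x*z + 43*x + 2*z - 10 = -135*x^3 + x^2*(510 - 90*z) + x*(10*z - 55)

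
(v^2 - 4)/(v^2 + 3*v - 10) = (v + 2)/(v + 5)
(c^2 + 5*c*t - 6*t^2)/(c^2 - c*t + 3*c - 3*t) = (c + 6*t)/(c + 3)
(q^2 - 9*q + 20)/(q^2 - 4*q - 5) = (q - 4)/(q + 1)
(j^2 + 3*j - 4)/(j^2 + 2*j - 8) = (j - 1)/(j - 2)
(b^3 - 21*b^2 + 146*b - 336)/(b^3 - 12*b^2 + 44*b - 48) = (b^2 - 15*b + 56)/(b^2 - 6*b + 8)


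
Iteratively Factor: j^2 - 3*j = (j)*(j - 3)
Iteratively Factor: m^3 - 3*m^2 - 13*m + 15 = (m - 1)*(m^2 - 2*m - 15) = (m - 5)*(m - 1)*(m + 3)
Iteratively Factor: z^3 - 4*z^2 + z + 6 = (z - 2)*(z^2 - 2*z - 3) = (z - 2)*(z + 1)*(z - 3)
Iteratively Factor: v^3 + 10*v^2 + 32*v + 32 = (v + 4)*(v^2 + 6*v + 8) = (v + 4)^2*(v + 2)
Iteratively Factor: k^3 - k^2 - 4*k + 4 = (k + 2)*(k^2 - 3*k + 2) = (k - 1)*(k + 2)*(k - 2)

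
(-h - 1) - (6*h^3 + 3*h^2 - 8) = -6*h^3 - 3*h^2 - h + 7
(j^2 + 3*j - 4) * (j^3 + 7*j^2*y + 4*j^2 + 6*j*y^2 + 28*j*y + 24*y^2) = j^5 + 7*j^4*y + 7*j^4 + 6*j^3*y^2 + 49*j^3*y + 8*j^3 + 42*j^2*y^2 + 56*j^2*y - 16*j^2 + 48*j*y^2 - 112*j*y - 96*y^2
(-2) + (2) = 0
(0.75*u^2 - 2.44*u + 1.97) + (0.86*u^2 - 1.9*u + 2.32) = 1.61*u^2 - 4.34*u + 4.29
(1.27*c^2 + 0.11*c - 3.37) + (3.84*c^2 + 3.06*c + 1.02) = 5.11*c^2 + 3.17*c - 2.35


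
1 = 1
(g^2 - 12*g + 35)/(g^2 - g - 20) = (g - 7)/(g + 4)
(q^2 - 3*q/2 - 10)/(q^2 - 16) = (q + 5/2)/(q + 4)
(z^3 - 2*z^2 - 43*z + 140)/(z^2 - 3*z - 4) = (z^2 + 2*z - 35)/(z + 1)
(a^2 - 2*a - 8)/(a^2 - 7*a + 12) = (a + 2)/(a - 3)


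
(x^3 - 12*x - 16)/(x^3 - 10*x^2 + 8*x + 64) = (x + 2)/(x - 8)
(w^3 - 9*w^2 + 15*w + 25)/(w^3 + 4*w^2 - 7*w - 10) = (w^2 - 10*w + 25)/(w^2 + 3*w - 10)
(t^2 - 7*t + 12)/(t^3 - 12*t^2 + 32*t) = (t - 3)/(t*(t - 8))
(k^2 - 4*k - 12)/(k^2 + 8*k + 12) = (k - 6)/(k + 6)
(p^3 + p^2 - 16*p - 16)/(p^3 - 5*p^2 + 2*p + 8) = (p + 4)/(p - 2)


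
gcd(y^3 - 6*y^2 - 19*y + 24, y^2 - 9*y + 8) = y^2 - 9*y + 8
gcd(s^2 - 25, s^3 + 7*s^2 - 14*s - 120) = s + 5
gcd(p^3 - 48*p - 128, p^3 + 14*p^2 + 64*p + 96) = p^2 + 8*p + 16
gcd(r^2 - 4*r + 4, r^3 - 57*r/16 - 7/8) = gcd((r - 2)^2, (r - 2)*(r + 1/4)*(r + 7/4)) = r - 2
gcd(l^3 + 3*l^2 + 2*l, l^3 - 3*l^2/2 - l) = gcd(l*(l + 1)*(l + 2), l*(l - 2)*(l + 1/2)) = l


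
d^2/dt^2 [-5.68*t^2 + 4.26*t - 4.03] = -11.3600000000000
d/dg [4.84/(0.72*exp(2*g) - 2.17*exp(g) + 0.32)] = (10.5028 - 6.9696*exp(g))*exp(g)/(0.72*exp(2*g) - 2.17*exp(g) + 0.32)^2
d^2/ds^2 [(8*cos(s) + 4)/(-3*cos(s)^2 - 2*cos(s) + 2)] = 24*(4*(1 - cos(s)^2)^2 + 3*cos(s)^5 + 9*cos(s)^3 + 5*cos(s)^2 - 16*cos(s) - 10)/(3*cos(s)^2 + 2*cos(s) - 2)^3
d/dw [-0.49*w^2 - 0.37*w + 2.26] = -0.98*w - 0.37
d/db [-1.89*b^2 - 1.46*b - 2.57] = -3.78*b - 1.46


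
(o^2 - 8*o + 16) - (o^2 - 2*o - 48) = 64 - 6*o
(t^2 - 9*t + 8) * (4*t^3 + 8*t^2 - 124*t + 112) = 4*t^5 - 28*t^4 - 164*t^3 + 1292*t^2 - 2000*t + 896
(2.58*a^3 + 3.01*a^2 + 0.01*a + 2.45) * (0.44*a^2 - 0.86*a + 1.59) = 1.1352*a^5 - 0.8944*a^4 + 1.518*a^3 + 5.8553*a^2 - 2.0911*a + 3.8955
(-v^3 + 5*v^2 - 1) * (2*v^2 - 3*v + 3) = -2*v^5 + 13*v^4 - 18*v^3 + 13*v^2 + 3*v - 3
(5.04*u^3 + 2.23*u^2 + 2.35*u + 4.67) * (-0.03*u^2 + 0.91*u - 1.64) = -0.1512*u^5 + 4.5195*u^4 - 6.3068*u^3 - 1.6588*u^2 + 0.3957*u - 7.6588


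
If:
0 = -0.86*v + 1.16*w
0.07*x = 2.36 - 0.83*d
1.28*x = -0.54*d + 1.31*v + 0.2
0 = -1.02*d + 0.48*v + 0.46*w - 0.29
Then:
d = 2.61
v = 3.60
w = 2.67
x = 2.74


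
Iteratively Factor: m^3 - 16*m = (m + 4)*(m^2 - 4*m) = (m - 4)*(m + 4)*(m)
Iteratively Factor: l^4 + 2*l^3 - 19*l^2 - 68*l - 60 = (l + 3)*(l^3 - l^2 - 16*l - 20) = (l + 2)*(l + 3)*(l^2 - 3*l - 10) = (l - 5)*(l + 2)*(l + 3)*(l + 2)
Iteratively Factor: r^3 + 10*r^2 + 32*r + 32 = (r + 4)*(r^2 + 6*r + 8) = (r + 4)^2*(r + 2)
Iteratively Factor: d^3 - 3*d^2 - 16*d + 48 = (d - 3)*(d^2 - 16) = (d - 4)*(d - 3)*(d + 4)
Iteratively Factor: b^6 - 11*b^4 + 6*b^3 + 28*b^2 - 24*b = (b + 2)*(b^5 - 2*b^4 - 7*b^3 + 20*b^2 - 12*b) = b*(b + 2)*(b^4 - 2*b^3 - 7*b^2 + 20*b - 12) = b*(b + 2)*(b + 3)*(b^3 - 5*b^2 + 8*b - 4) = b*(b - 2)*(b + 2)*(b + 3)*(b^2 - 3*b + 2) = b*(b - 2)^2*(b + 2)*(b + 3)*(b - 1)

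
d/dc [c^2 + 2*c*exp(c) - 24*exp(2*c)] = 2*c*exp(c) + 2*c - 48*exp(2*c) + 2*exp(c)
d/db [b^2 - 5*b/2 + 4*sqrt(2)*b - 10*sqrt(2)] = 2*b - 5/2 + 4*sqrt(2)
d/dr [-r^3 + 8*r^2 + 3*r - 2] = -3*r^2 + 16*r + 3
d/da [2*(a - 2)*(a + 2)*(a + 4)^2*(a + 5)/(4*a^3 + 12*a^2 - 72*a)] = (a^7 + 11*a^6 + 3*a^5 - 287*a^4 - 712*a^3 + 564*a^2 + 960*a - 2880)/(a^2*(a^4 + 6*a^3 - 27*a^2 - 108*a + 324))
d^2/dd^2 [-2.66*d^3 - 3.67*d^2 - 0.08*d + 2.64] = -15.96*d - 7.34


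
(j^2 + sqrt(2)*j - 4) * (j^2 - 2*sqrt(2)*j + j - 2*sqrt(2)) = j^4 - sqrt(2)*j^3 + j^3 - 8*j^2 - sqrt(2)*j^2 - 8*j + 8*sqrt(2)*j + 8*sqrt(2)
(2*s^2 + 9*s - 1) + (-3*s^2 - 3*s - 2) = -s^2 + 6*s - 3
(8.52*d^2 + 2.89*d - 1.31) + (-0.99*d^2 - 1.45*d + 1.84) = 7.53*d^2 + 1.44*d + 0.53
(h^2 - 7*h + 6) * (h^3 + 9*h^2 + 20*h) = h^5 + 2*h^4 - 37*h^3 - 86*h^2 + 120*h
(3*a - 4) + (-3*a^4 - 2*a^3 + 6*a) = -3*a^4 - 2*a^3 + 9*a - 4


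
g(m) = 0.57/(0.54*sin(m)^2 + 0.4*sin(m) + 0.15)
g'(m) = 0.57*(-1.08*sin(m)*cos(m) - 0.4*cos(m))/(0.54*sin(m)^2 + 0.4*sin(m) + 0.15)^2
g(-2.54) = 5.90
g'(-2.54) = -10.64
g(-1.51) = 1.97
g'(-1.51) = 0.28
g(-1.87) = 2.19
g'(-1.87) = -1.56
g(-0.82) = 3.90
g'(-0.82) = 7.09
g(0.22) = 2.17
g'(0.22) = -5.11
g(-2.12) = 2.83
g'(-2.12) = -3.81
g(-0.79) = 4.12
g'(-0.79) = 7.70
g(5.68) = 5.88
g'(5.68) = 10.64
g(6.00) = 7.09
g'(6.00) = -8.32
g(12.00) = 6.27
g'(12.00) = 10.46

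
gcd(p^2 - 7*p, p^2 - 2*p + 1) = 1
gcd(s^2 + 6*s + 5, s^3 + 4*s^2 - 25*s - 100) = s + 5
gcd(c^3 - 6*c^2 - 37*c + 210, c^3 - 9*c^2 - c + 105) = c^2 - 12*c + 35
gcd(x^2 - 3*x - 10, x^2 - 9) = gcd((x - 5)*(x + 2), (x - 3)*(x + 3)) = 1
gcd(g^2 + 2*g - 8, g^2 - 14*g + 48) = 1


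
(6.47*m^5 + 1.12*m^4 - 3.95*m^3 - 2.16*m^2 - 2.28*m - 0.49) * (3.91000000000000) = 25.2977*m^5 + 4.3792*m^4 - 15.4445*m^3 - 8.4456*m^2 - 8.9148*m - 1.9159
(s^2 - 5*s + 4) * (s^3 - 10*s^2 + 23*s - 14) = s^5 - 15*s^4 + 77*s^3 - 169*s^2 + 162*s - 56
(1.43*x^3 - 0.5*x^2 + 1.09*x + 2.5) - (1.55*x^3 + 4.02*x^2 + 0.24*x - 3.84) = -0.12*x^3 - 4.52*x^2 + 0.85*x + 6.34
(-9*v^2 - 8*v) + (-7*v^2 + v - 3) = -16*v^2 - 7*v - 3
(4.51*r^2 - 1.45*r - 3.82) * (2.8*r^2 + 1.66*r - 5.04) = 12.628*r^4 + 3.4266*r^3 - 35.8334*r^2 + 0.9668*r + 19.2528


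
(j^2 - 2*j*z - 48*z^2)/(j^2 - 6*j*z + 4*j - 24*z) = (j^2 - 2*j*z - 48*z^2)/(j^2 - 6*j*z + 4*j - 24*z)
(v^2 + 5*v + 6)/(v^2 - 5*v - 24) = (v + 2)/(v - 8)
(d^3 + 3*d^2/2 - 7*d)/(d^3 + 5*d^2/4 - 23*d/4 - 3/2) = 2*d*(2*d + 7)/(4*d^2 + 13*d + 3)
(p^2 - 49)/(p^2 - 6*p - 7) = (p + 7)/(p + 1)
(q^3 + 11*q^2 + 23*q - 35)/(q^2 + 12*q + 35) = q - 1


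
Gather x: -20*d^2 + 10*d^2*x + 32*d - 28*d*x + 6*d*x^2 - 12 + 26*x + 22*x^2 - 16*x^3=-20*d^2 + 32*d - 16*x^3 + x^2*(6*d + 22) + x*(10*d^2 - 28*d + 26) - 12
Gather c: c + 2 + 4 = c + 6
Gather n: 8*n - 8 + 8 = 8*n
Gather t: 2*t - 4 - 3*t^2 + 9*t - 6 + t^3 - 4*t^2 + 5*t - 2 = t^3 - 7*t^2 + 16*t - 12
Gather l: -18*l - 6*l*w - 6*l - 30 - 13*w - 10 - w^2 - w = l*(-6*w - 24) - w^2 - 14*w - 40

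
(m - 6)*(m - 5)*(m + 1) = m^3 - 10*m^2 + 19*m + 30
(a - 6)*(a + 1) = a^2 - 5*a - 6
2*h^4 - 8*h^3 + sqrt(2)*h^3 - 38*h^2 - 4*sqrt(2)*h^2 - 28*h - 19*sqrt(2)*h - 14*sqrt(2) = (h - 7)*(h + 2)*(sqrt(2)*h + 1)*(sqrt(2)*h + sqrt(2))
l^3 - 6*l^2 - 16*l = l*(l - 8)*(l + 2)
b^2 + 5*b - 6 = (b - 1)*(b + 6)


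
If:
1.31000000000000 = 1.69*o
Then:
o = 0.78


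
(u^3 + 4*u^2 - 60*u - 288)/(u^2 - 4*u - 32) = (u^2 + 12*u + 36)/(u + 4)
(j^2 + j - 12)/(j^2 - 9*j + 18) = (j + 4)/(j - 6)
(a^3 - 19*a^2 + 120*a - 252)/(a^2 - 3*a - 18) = (a^2 - 13*a + 42)/(a + 3)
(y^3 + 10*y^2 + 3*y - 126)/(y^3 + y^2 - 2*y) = (y^3 + 10*y^2 + 3*y - 126)/(y*(y^2 + y - 2))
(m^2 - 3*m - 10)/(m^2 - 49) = (m^2 - 3*m - 10)/(m^2 - 49)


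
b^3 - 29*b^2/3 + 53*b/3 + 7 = (b - 7)*(b - 3)*(b + 1/3)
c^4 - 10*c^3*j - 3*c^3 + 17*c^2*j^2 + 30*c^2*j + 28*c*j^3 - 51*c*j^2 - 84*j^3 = (c - 3)*(c - 7*j)*(c - 4*j)*(c + j)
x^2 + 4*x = x*(x + 4)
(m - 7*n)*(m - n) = m^2 - 8*m*n + 7*n^2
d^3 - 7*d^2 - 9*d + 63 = (d - 7)*(d - 3)*(d + 3)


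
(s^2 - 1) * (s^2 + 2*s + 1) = s^4 + 2*s^3 - 2*s - 1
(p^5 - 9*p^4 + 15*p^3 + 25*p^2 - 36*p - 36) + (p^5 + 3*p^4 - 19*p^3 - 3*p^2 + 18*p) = 2*p^5 - 6*p^4 - 4*p^3 + 22*p^2 - 18*p - 36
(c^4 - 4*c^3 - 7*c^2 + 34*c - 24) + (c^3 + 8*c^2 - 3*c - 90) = c^4 - 3*c^3 + c^2 + 31*c - 114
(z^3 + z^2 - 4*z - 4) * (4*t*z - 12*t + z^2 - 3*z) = 4*t*z^4 - 8*t*z^3 - 28*t*z^2 + 32*t*z + 48*t + z^5 - 2*z^4 - 7*z^3 + 8*z^2 + 12*z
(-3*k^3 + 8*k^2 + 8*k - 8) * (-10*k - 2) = 30*k^4 - 74*k^3 - 96*k^2 + 64*k + 16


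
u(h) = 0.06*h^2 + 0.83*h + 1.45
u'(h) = 0.12*h + 0.83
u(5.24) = 7.45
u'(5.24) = 1.46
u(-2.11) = -0.03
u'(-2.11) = 0.58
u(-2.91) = -0.46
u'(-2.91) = 0.48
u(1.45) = 2.78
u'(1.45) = 1.00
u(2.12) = 3.48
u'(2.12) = 1.08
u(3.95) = 5.66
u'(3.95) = 1.30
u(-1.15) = 0.57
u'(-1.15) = 0.69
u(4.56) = 6.48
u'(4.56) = 1.38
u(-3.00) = -0.50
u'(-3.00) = 0.47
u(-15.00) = 2.50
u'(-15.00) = -0.97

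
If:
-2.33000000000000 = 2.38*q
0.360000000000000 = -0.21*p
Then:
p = -1.71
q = -0.98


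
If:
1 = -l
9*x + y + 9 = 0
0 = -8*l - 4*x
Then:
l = -1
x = 2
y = -27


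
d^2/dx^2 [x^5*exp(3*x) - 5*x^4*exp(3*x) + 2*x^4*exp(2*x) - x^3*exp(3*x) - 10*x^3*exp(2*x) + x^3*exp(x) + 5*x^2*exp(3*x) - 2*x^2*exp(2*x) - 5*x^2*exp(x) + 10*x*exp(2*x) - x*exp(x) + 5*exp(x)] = (9*x^5*exp(2*x) - 15*x^4*exp(2*x) + 8*x^4*exp(x) - 109*x^3*exp(2*x) - 8*x^3*exp(x) + x^3 - 33*x^2*exp(2*x) - 104*x^2*exp(x) + x^2 + 54*x*exp(2*x) - 36*x*exp(x) - 15*x + 10*exp(2*x) + 36*exp(x) - 7)*exp(x)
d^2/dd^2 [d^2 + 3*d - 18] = 2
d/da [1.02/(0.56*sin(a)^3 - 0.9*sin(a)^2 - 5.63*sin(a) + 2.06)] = (-1.7136*sin(a)^2 + 1.836*sin(a) + 5.7426)*cos(a)/(0.56*sin(a)^3 - 0.9*sin(a)^2 - 5.63*sin(a) + 2.06)^2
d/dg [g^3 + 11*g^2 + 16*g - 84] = 3*g^2 + 22*g + 16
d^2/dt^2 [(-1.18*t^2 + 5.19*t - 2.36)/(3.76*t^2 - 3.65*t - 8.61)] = (114.359648*t^3 - 429.393504*t^2 + 1202.445744*t - 716.844418)/(53.157376*t^6 - 154.80672*t^5 - 214.896408*t^4 + 660.354715*t^3 + 492.089913*t^2 - 811.746495*t - 638.277381)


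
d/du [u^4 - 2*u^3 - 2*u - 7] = 4*u^3 - 6*u^2 - 2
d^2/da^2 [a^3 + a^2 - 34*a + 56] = 6*a + 2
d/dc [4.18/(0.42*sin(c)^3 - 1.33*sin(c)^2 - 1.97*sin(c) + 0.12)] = (-5.2668*sin(c)^2 + 11.1188*sin(c) + 8.2346)*cos(c)/(0.42*sin(c)^3 - 1.33*sin(c)^2 - 1.97*sin(c) + 0.12)^2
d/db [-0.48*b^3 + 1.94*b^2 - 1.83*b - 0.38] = -1.44*b^2 + 3.88*b - 1.83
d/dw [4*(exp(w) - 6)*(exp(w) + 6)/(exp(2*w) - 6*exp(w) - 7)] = (-24*exp(2*w) + 232*exp(w) - 864)*exp(w)/(exp(4*w) - 12*exp(3*w) + 22*exp(2*w) + 84*exp(w) + 49)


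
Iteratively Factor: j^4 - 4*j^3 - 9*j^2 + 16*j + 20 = (j - 5)*(j^3 + j^2 - 4*j - 4) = (j - 5)*(j - 2)*(j^2 + 3*j + 2) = (j - 5)*(j - 2)*(j + 2)*(j + 1)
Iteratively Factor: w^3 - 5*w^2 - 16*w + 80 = (w - 5)*(w^2 - 16) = (w - 5)*(w - 4)*(w + 4)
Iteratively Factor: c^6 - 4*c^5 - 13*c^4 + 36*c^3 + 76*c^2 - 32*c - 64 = (c - 4)*(c^5 - 13*c^3 - 16*c^2 + 12*c + 16) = (c - 4)^2*(c^4 + 4*c^3 + 3*c^2 - 4*c - 4) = (c - 4)^2*(c + 1)*(c^3 + 3*c^2 - 4) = (c - 4)^2*(c + 1)*(c + 2)*(c^2 + c - 2) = (c - 4)^2*(c - 1)*(c + 1)*(c + 2)*(c + 2)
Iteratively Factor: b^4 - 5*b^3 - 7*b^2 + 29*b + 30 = (b + 1)*(b^3 - 6*b^2 - b + 30) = (b - 3)*(b + 1)*(b^2 - 3*b - 10) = (b - 5)*(b - 3)*(b + 1)*(b + 2)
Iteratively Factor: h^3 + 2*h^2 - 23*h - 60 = (h + 4)*(h^2 - 2*h - 15) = (h + 3)*(h + 4)*(h - 5)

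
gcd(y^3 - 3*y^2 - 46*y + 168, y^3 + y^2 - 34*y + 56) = y^2 + 3*y - 28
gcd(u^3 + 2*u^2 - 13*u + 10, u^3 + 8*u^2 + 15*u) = u + 5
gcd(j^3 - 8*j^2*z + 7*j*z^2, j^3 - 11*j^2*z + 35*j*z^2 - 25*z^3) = -j + z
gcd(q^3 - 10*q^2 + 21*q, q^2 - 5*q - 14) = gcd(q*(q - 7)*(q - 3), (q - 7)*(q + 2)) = q - 7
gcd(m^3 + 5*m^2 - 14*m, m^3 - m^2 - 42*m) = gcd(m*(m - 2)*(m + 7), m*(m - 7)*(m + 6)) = m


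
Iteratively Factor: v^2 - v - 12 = (v + 3)*(v - 4)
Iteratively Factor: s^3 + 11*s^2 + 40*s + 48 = (s + 3)*(s^2 + 8*s + 16) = (s + 3)*(s + 4)*(s + 4)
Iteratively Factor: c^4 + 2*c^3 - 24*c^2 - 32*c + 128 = (c + 4)*(c^3 - 2*c^2 - 16*c + 32) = (c - 4)*(c + 4)*(c^2 + 2*c - 8) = (c - 4)*(c - 2)*(c + 4)*(c + 4)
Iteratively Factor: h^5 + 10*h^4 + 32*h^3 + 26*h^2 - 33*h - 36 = (h + 3)*(h^4 + 7*h^3 + 11*h^2 - 7*h - 12) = (h + 3)*(h + 4)*(h^3 + 3*h^2 - h - 3) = (h + 1)*(h + 3)*(h + 4)*(h^2 + 2*h - 3) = (h - 1)*(h + 1)*(h + 3)*(h + 4)*(h + 3)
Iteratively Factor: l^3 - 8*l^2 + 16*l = (l - 4)*(l^2 - 4*l) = (l - 4)^2*(l)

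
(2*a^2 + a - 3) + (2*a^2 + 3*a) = 4*a^2 + 4*a - 3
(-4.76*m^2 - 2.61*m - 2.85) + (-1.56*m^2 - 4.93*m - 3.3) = -6.32*m^2 - 7.54*m - 6.15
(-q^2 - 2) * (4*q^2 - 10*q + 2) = -4*q^4 + 10*q^3 - 10*q^2 + 20*q - 4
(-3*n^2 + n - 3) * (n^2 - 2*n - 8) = -3*n^4 + 7*n^3 + 19*n^2 - 2*n + 24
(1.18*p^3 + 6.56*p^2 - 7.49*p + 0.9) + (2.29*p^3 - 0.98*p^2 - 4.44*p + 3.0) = 3.47*p^3 + 5.58*p^2 - 11.93*p + 3.9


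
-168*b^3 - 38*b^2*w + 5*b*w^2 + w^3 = (-6*b + w)*(4*b + w)*(7*b + w)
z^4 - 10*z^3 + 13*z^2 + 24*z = z*(z - 8)*(z - 3)*(z + 1)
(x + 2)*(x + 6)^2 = x^3 + 14*x^2 + 60*x + 72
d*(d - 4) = d^2 - 4*d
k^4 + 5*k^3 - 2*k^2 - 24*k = k*(k - 2)*(k + 3)*(k + 4)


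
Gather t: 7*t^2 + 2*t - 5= 7*t^2 + 2*t - 5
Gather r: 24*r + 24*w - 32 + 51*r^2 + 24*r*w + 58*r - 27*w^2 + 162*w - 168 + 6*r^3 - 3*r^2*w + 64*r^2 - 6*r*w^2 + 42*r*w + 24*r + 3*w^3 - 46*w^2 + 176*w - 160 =6*r^3 + r^2*(115 - 3*w) + r*(-6*w^2 + 66*w + 106) + 3*w^3 - 73*w^2 + 362*w - 360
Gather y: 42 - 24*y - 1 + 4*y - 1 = 40 - 20*y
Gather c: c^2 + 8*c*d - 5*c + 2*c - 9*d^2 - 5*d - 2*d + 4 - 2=c^2 + c*(8*d - 3) - 9*d^2 - 7*d + 2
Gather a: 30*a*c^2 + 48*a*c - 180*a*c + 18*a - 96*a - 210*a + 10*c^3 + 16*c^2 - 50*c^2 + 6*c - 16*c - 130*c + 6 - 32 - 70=a*(30*c^2 - 132*c - 288) + 10*c^3 - 34*c^2 - 140*c - 96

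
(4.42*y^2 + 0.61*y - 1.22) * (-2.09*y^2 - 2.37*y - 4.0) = -9.2378*y^4 - 11.7503*y^3 - 16.5759*y^2 + 0.4514*y + 4.88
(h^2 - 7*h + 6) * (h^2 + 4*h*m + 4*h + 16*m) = h^4 + 4*h^3*m - 3*h^3 - 12*h^2*m - 22*h^2 - 88*h*m + 24*h + 96*m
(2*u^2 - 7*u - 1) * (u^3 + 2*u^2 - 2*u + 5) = 2*u^5 - 3*u^4 - 19*u^3 + 22*u^2 - 33*u - 5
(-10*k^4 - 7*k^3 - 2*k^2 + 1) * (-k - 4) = 10*k^5 + 47*k^4 + 30*k^3 + 8*k^2 - k - 4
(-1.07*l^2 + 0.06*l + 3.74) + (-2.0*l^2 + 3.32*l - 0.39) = -3.07*l^2 + 3.38*l + 3.35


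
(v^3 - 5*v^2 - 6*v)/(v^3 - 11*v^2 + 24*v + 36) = v/(v - 6)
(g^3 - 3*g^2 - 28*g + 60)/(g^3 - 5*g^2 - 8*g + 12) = (g^2 + 3*g - 10)/(g^2 + g - 2)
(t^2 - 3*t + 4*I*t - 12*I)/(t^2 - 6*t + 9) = (t + 4*I)/(t - 3)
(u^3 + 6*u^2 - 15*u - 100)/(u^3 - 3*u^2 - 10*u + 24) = (u^2 + 10*u + 25)/(u^2 + u - 6)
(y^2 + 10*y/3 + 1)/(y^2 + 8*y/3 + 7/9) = 3*(y + 3)/(3*y + 7)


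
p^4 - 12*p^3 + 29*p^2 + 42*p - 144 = (p - 8)*(p - 3)^2*(p + 2)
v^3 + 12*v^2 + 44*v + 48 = (v + 2)*(v + 4)*(v + 6)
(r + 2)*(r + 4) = r^2 + 6*r + 8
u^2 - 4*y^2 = (u - 2*y)*(u + 2*y)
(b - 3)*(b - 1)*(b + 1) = b^3 - 3*b^2 - b + 3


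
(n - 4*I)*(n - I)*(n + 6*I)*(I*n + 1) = I*n^4 + 27*I*n^2 + 50*n - 24*I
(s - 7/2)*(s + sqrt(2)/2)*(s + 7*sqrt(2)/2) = s^3 - 7*s^2/2 + 4*sqrt(2)*s^2 - 14*sqrt(2)*s + 7*s/2 - 49/4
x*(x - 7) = x^2 - 7*x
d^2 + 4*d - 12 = (d - 2)*(d + 6)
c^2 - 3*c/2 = c*(c - 3/2)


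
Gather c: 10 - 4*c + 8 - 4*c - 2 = 16 - 8*c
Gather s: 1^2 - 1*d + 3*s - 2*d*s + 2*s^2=-d + 2*s^2 + s*(3 - 2*d) + 1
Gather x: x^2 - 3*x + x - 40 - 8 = x^2 - 2*x - 48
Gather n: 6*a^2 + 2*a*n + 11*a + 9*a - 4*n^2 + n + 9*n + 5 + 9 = 6*a^2 + 20*a - 4*n^2 + n*(2*a + 10) + 14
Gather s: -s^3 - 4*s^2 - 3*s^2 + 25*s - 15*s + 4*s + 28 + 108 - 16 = -s^3 - 7*s^2 + 14*s + 120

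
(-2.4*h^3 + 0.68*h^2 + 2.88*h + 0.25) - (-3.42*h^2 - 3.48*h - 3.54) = -2.4*h^3 + 4.1*h^2 + 6.36*h + 3.79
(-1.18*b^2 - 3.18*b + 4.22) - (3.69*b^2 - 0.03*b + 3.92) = -4.87*b^2 - 3.15*b + 0.3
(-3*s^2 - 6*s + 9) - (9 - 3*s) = -3*s^2 - 3*s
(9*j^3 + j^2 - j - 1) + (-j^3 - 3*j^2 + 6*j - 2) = 8*j^3 - 2*j^2 + 5*j - 3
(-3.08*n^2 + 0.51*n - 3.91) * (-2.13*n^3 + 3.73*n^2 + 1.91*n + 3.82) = 6.5604*n^5 - 12.5747*n^4 + 4.3478*n^3 - 25.3758*n^2 - 5.5199*n - 14.9362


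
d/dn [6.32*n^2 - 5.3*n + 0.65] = 12.64*n - 5.3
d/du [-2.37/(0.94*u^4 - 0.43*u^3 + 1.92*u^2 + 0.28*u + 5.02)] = (8.9112*u^3 - 3.0573*u^2 + 9.1008*u + 0.6636)/(0.94*u^4 - 0.43*u^3 + 1.92*u^2 + 0.28*u + 5.02)^2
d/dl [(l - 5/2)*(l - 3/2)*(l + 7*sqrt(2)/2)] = 3*l^2 - 8*l + 7*sqrt(2)*l - 14*sqrt(2) + 15/4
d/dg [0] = 0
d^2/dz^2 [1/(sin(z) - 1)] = -(sin(z) + 2)/(sin(z) - 1)^2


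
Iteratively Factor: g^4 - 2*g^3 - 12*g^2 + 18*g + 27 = (g + 1)*(g^3 - 3*g^2 - 9*g + 27) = (g - 3)*(g + 1)*(g^2 - 9) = (g - 3)^2*(g + 1)*(g + 3)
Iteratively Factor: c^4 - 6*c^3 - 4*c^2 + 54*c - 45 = (c - 3)*(c^3 - 3*c^2 - 13*c + 15) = (c - 3)*(c + 3)*(c^2 - 6*c + 5) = (c - 5)*(c - 3)*(c + 3)*(c - 1)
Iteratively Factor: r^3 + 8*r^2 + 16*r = (r + 4)*(r^2 + 4*r) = r*(r + 4)*(r + 4)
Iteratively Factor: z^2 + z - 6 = (z - 2)*(z + 3)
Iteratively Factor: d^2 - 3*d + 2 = (d - 1)*(d - 2)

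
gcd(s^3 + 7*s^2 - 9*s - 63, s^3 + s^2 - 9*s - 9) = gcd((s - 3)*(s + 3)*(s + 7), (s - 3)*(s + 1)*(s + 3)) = s^2 - 9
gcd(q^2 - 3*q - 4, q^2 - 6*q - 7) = q + 1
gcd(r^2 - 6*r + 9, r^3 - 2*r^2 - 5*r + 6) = r - 3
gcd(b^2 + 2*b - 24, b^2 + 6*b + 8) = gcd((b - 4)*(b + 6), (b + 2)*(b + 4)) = 1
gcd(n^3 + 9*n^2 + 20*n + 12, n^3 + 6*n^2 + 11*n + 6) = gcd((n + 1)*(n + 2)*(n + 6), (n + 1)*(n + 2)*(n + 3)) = n^2 + 3*n + 2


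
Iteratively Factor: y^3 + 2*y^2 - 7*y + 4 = (y - 1)*(y^2 + 3*y - 4) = (y - 1)*(y + 4)*(y - 1)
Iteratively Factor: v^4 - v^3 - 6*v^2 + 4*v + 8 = (v + 1)*(v^3 - 2*v^2 - 4*v + 8) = (v - 2)*(v + 1)*(v^2 - 4) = (v - 2)*(v + 1)*(v + 2)*(v - 2)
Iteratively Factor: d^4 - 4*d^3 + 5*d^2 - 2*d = (d - 2)*(d^3 - 2*d^2 + d) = (d - 2)*(d - 1)*(d^2 - d) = d*(d - 2)*(d - 1)*(d - 1)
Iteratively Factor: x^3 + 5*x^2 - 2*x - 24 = (x - 2)*(x^2 + 7*x + 12) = (x - 2)*(x + 3)*(x + 4)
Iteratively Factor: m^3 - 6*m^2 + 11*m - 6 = (m - 1)*(m^2 - 5*m + 6) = (m - 2)*(m - 1)*(m - 3)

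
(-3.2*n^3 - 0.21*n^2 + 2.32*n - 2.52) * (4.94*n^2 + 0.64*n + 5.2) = -15.808*n^5 - 3.0854*n^4 - 5.3136*n^3 - 12.056*n^2 + 10.4512*n - 13.104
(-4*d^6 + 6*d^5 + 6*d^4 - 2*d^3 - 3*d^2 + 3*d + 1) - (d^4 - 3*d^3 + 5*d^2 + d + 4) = -4*d^6 + 6*d^5 + 5*d^4 + d^3 - 8*d^2 + 2*d - 3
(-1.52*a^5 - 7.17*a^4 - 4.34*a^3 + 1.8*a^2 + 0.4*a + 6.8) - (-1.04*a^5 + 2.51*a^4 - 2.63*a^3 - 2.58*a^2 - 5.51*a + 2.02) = -0.48*a^5 - 9.68*a^4 - 1.71*a^3 + 4.38*a^2 + 5.91*a + 4.78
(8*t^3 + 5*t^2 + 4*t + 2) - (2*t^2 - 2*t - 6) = 8*t^3 + 3*t^2 + 6*t + 8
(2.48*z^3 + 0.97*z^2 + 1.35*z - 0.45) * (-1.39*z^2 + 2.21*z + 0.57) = -3.4472*z^5 + 4.1325*z^4 + 1.6808*z^3 + 4.1619*z^2 - 0.225*z - 0.2565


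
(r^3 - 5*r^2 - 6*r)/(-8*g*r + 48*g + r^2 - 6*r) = r*(r + 1)/(-8*g + r)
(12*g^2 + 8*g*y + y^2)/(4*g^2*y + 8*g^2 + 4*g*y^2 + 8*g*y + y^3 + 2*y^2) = (6*g + y)/(2*g*y + 4*g + y^2 + 2*y)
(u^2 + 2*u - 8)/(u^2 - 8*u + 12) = (u + 4)/(u - 6)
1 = 1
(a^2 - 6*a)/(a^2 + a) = (a - 6)/(a + 1)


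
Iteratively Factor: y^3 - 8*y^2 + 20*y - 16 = (y - 2)*(y^2 - 6*y + 8) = (y - 4)*(y - 2)*(y - 2)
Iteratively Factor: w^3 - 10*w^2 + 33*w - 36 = (w - 3)*(w^2 - 7*w + 12) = (w - 4)*(w - 3)*(w - 3)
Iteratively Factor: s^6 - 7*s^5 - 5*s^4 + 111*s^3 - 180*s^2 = (s - 5)*(s^5 - 2*s^4 - 15*s^3 + 36*s^2) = (s - 5)*(s - 3)*(s^4 + s^3 - 12*s^2) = (s - 5)*(s - 3)^2*(s^3 + 4*s^2) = (s - 5)*(s - 3)^2*(s + 4)*(s^2) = s*(s - 5)*(s - 3)^2*(s + 4)*(s)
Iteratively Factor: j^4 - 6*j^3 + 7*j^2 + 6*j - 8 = (j - 2)*(j^3 - 4*j^2 - j + 4) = (j - 4)*(j - 2)*(j^2 - 1) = (j - 4)*(j - 2)*(j + 1)*(j - 1)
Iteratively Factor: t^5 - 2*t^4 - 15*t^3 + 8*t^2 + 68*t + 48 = (t - 3)*(t^4 + t^3 - 12*t^2 - 28*t - 16) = (t - 3)*(t + 2)*(t^3 - t^2 - 10*t - 8) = (t - 3)*(t + 2)^2*(t^2 - 3*t - 4) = (t - 4)*(t - 3)*(t + 2)^2*(t + 1)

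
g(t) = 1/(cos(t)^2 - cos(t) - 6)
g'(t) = (2*sin(t)*cos(t) - sin(t))/(cos(t)^2 - cos(t) - 6)^2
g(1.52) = -0.17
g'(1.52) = -0.02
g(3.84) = -0.22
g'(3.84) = 0.08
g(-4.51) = -0.17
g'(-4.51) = -0.04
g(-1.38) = -0.16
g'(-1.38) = 0.02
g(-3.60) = -0.23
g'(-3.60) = -0.07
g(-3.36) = -0.25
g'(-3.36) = -0.04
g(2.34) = -0.21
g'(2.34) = -0.07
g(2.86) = -0.24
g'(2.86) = -0.05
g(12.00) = -0.16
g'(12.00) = -0.00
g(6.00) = -0.17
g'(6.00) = -0.00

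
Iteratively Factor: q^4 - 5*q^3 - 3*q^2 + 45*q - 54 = (q - 3)*(q^3 - 2*q^2 - 9*q + 18) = (q - 3)*(q - 2)*(q^2 - 9) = (q - 3)*(q - 2)*(q + 3)*(q - 3)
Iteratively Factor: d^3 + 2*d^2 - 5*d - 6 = (d + 1)*(d^2 + d - 6) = (d - 2)*(d + 1)*(d + 3)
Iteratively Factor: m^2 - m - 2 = (m - 2)*(m + 1)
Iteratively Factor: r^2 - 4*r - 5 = (r + 1)*(r - 5)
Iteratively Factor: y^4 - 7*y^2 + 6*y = (y)*(y^3 - 7*y + 6) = y*(y - 1)*(y^2 + y - 6) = y*(y - 1)*(y + 3)*(y - 2)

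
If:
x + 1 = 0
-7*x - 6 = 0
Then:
No Solution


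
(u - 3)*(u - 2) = u^2 - 5*u + 6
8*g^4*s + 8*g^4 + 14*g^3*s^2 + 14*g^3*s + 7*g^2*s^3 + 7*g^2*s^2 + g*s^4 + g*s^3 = (g + s)*(2*g + s)*(4*g + s)*(g*s + g)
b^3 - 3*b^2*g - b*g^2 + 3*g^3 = (b - 3*g)*(b - g)*(b + g)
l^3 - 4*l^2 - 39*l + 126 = (l - 7)*(l - 3)*(l + 6)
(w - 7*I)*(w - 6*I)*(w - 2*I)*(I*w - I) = I*w^4 + 15*w^3 - I*w^3 - 15*w^2 - 68*I*w^2 - 84*w + 68*I*w + 84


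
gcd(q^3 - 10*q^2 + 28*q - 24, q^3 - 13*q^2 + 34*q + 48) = q - 6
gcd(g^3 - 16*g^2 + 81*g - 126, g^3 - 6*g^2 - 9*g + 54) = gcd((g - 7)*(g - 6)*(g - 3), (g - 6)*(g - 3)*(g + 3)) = g^2 - 9*g + 18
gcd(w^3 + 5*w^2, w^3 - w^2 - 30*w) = w^2 + 5*w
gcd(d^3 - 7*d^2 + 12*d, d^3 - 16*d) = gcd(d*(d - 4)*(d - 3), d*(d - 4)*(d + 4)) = d^2 - 4*d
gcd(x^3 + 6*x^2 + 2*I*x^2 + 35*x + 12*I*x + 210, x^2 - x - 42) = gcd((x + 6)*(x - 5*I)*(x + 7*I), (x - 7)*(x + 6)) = x + 6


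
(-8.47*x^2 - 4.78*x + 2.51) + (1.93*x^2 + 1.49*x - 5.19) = -6.54*x^2 - 3.29*x - 2.68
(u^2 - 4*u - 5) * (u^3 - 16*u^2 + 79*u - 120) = u^5 - 20*u^4 + 138*u^3 - 356*u^2 + 85*u + 600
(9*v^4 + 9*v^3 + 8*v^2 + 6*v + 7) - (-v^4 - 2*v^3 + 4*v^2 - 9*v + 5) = 10*v^4 + 11*v^3 + 4*v^2 + 15*v + 2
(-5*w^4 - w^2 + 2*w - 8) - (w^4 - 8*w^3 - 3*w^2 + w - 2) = -6*w^4 + 8*w^3 + 2*w^2 + w - 6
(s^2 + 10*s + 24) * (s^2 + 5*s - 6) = s^4 + 15*s^3 + 68*s^2 + 60*s - 144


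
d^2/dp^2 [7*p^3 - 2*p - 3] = 42*p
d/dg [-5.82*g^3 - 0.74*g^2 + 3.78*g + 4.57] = -17.46*g^2 - 1.48*g + 3.78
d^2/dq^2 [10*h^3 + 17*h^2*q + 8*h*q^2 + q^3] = 16*h + 6*q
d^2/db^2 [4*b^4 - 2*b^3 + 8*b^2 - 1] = 48*b^2 - 12*b + 16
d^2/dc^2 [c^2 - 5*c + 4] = 2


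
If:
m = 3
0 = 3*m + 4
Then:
No Solution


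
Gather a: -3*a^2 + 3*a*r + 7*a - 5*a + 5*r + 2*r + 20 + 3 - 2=-3*a^2 + a*(3*r + 2) + 7*r + 21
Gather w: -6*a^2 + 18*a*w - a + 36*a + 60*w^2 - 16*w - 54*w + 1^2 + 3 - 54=-6*a^2 + 35*a + 60*w^2 + w*(18*a - 70) - 50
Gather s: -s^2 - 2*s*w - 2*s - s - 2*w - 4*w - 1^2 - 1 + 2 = -s^2 + s*(-2*w - 3) - 6*w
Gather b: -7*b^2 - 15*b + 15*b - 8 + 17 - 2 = 7 - 7*b^2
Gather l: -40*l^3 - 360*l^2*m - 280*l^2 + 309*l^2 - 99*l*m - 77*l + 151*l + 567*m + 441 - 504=-40*l^3 + l^2*(29 - 360*m) + l*(74 - 99*m) + 567*m - 63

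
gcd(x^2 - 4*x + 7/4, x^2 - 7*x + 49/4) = x - 7/2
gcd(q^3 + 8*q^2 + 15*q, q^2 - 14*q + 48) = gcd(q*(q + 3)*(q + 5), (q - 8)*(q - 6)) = 1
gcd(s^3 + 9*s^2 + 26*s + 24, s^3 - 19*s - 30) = s^2 + 5*s + 6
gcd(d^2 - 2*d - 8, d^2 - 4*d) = d - 4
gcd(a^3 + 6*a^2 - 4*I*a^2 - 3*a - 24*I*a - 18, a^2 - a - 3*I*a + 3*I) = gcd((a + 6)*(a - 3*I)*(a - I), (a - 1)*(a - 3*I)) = a - 3*I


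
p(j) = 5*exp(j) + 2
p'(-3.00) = 0.25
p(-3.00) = 2.25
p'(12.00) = 813773.96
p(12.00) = 813775.96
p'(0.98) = 13.32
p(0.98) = 15.32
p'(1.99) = 36.58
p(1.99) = 38.58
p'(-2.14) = 0.59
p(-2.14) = 2.59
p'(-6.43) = 0.01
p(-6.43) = 2.01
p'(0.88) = 12.05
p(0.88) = 14.05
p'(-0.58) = 2.80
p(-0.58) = 4.80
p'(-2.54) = 0.39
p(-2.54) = 2.39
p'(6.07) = 2163.40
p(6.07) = 2165.40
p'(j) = 5*exp(j)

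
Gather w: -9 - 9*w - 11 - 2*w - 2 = -11*w - 22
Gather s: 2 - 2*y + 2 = 4 - 2*y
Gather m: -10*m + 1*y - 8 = -10*m + y - 8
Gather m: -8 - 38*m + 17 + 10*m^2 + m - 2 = 10*m^2 - 37*m + 7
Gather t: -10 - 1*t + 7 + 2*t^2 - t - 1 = 2*t^2 - 2*t - 4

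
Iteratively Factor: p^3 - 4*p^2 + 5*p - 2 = (p - 1)*(p^2 - 3*p + 2) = (p - 2)*(p - 1)*(p - 1)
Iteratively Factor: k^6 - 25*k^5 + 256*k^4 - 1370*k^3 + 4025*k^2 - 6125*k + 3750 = (k - 5)*(k^5 - 20*k^4 + 156*k^3 - 590*k^2 + 1075*k - 750) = (k - 5)^2*(k^4 - 15*k^3 + 81*k^2 - 185*k + 150) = (k - 5)^3*(k^3 - 10*k^2 + 31*k - 30) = (k - 5)^3*(k - 3)*(k^2 - 7*k + 10) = (k - 5)^3*(k - 3)*(k - 2)*(k - 5)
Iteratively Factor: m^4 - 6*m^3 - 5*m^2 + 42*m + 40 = (m + 1)*(m^3 - 7*m^2 + 2*m + 40) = (m - 4)*(m + 1)*(m^2 - 3*m - 10) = (m - 4)*(m + 1)*(m + 2)*(m - 5)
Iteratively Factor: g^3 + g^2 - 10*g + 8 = (g + 4)*(g^2 - 3*g + 2) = (g - 1)*(g + 4)*(g - 2)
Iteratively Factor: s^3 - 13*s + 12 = (s - 3)*(s^2 + 3*s - 4) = (s - 3)*(s + 4)*(s - 1)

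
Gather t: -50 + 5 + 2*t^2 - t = 2*t^2 - t - 45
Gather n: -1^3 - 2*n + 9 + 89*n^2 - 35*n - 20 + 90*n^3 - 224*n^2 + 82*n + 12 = 90*n^3 - 135*n^2 + 45*n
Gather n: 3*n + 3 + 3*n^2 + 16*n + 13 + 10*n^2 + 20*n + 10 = 13*n^2 + 39*n + 26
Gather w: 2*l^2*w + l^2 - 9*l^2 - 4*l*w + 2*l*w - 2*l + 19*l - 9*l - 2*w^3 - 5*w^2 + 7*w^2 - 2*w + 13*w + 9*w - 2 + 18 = -8*l^2 + 8*l - 2*w^3 + 2*w^2 + w*(2*l^2 - 2*l + 20) + 16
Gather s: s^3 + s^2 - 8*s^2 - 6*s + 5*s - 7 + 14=s^3 - 7*s^2 - s + 7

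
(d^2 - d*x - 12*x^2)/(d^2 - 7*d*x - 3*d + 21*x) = (d^2 - d*x - 12*x^2)/(d^2 - 7*d*x - 3*d + 21*x)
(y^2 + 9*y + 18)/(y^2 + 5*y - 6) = (y + 3)/(y - 1)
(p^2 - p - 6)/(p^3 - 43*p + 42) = (p^2 - p - 6)/(p^3 - 43*p + 42)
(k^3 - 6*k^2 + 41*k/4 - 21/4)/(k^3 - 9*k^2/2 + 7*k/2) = (k - 3/2)/k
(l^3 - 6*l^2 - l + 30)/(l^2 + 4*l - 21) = (l^2 - 3*l - 10)/(l + 7)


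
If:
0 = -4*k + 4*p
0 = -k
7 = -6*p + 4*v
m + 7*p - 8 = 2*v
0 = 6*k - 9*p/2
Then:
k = 0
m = 23/2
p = 0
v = 7/4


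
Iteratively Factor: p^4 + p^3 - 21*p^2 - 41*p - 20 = (p + 1)*(p^3 - 21*p - 20) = (p + 1)^2*(p^2 - p - 20) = (p - 5)*(p + 1)^2*(p + 4)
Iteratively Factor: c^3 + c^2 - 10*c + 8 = (c + 4)*(c^2 - 3*c + 2) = (c - 1)*(c + 4)*(c - 2)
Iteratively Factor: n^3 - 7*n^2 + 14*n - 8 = (n - 2)*(n^2 - 5*n + 4) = (n - 4)*(n - 2)*(n - 1)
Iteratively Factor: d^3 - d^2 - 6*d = (d)*(d^2 - d - 6) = d*(d - 3)*(d + 2)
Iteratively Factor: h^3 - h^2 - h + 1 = (h - 1)*(h^2 - 1) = (h - 1)^2*(h + 1)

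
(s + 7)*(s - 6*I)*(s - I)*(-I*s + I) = -I*s^4 - 7*s^3 - 6*I*s^3 - 42*s^2 + 13*I*s^2 + 49*s + 36*I*s - 42*I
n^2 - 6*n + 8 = (n - 4)*(n - 2)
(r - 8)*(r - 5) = r^2 - 13*r + 40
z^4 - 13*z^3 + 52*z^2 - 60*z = z*(z - 6)*(z - 5)*(z - 2)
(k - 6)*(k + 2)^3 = k^4 - 24*k^2 - 64*k - 48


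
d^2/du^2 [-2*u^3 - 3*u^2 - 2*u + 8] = -12*u - 6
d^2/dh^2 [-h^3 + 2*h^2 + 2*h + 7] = 4 - 6*h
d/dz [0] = 0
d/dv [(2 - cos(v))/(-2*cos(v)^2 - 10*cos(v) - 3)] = (-8*cos(v) + cos(2*v) - 22)*sin(v)/(10*cos(v) + cos(2*v) + 4)^2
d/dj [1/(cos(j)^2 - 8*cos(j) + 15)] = 2*(cos(j) - 4)*sin(j)/(cos(j)^2 - 8*cos(j) + 15)^2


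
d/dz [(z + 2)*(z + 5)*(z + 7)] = 3*z^2 + 28*z + 59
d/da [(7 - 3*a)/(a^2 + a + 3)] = (-3*a^2 - 3*a + (2*a + 1)*(3*a - 7) - 9)/(a^2 + a + 3)^2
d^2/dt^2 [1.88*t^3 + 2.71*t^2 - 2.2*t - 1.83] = 11.28*t + 5.42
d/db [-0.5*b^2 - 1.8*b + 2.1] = -1.0*b - 1.8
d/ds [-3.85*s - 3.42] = -3.85000000000000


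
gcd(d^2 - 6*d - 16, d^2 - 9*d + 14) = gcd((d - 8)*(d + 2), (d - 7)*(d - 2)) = 1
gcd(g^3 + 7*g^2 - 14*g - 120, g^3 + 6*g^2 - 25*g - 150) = g^2 + 11*g + 30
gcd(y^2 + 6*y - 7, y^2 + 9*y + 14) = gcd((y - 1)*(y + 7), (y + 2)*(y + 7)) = y + 7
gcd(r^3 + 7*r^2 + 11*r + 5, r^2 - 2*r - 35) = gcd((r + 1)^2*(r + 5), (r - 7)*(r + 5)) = r + 5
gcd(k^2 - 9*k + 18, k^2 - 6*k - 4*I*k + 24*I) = k - 6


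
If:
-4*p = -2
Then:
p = 1/2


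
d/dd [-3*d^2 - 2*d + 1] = -6*d - 2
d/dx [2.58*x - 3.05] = 2.58000000000000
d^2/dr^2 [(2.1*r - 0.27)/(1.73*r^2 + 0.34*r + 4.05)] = ((2.1*r - 0.27)*(3.46*r + 0.34)*(6.92*r + 0.68) - (21.798*r + 0.4938)*(1.73*r^2 + 0.34*r + 4.05))/(1.73*r^2 + 0.34*r + 4.05)^3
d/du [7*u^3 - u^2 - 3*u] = 21*u^2 - 2*u - 3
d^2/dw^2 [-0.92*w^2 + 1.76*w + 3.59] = -1.84000000000000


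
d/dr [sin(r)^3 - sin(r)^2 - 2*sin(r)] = (3*sin(r)^2 - 2*sin(r) - 2)*cos(r)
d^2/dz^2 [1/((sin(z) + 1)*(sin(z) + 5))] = (sin(z) + sin(3*z) + 7*cos(2*z) + 55)/((sin(z) + 1)^2*(sin(z) + 5)^3)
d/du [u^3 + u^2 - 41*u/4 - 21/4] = 3*u^2 + 2*u - 41/4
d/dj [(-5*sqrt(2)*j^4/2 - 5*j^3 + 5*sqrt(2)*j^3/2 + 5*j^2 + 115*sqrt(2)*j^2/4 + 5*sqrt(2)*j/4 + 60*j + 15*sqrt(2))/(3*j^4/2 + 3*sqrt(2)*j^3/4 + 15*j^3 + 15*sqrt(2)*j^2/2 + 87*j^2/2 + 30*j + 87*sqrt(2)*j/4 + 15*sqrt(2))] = 5*(-22*sqrt(2)*j^6 + 2*j^6 - 162*sqrt(2)*j^5 - 48*j^5 - 477*j^4 - 317*sqrt(2)*j^4 - 1166*j^3 - 152*sqrt(2)*j^3 - 571*j^2 - 231*sqrt(2)*j^2 - 616*sqrt(2)*j + 680*j - 328 + 240*sqrt(2))/(3*(2*j^8 + 2*sqrt(2)*j^7 + 40*j^7 + 40*sqrt(2)*j^6 + 317*j^6 + 316*sqrt(2)*j^5 + 1260*j^5 + 1240*sqrt(2)*j^4 + 2640*j^4 + 2940*j^3 + 2482*sqrt(2)*j^3 + 2041*j^2 + 2320*sqrt(2)*j^2 + 800*sqrt(2)*j + 1160*j + 400))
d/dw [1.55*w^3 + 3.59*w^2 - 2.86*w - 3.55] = 4.65*w^2 + 7.18*w - 2.86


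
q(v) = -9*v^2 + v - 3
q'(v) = 1 - 18*v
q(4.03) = -145.14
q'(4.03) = -71.54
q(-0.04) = -3.05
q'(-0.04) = 1.72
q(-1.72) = -31.35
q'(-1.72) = 31.96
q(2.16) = -42.83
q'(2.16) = -37.88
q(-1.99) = -40.63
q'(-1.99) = 36.82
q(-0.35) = -4.45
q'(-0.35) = 7.30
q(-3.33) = -106.13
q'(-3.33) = 60.94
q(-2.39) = -56.80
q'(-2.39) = 44.02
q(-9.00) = -741.00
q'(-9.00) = 163.00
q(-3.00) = -87.00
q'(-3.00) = 55.00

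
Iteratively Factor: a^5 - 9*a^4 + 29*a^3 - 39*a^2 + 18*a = (a - 1)*(a^4 - 8*a^3 + 21*a^2 - 18*a) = (a - 2)*(a - 1)*(a^3 - 6*a^2 + 9*a) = (a - 3)*(a - 2)*(a - 1)*(a^2 - 3*a) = a*(a - 3)*(a - 2)*(a - 1)*(a - 3)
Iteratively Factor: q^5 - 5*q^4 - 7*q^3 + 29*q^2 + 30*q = (q - 3)*(q^4 - 2*q^3 - 13*q^2 - 10*q) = q*(q - 3)*(q^3 - 2*q^2 - 13*q - 10) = q*(q - 3)*(q + 2)*(q^2 - 4*q - 5) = q*(q - 5)*(q - 3)*(q + 2)*(q + 1)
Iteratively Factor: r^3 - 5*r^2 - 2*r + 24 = (r - 3)*(r^2 - 2*r - 8) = (r - 3)*(r + 2)*(r - 4)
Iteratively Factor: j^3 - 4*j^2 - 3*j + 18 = (j - 3)*(j^2 - j - 6) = (j - 3)^2*(j + 2)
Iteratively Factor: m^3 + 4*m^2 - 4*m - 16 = (m + 2)*(m^2 + 2*m - 8) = (m - 2)*(m + 2)*(m + 4)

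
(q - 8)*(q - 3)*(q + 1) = q^3 - 10*q^2 + 13*q + 24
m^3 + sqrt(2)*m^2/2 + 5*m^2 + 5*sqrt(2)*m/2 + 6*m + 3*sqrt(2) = (m + 2)*(m + 3)*(m + sqrt(2)/2)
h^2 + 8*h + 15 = (h + 3)*(h + 5)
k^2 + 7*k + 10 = (k + 2)*(k + 5)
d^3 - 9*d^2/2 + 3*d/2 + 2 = (d - 4)*(d - 1)*(d + 1/2)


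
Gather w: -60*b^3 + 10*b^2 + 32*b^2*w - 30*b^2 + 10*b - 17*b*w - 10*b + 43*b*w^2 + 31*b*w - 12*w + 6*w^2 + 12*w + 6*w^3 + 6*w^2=-60*b^3 - 20*b^2 + 6*w^3 + w^2*(43*b + 12) + w*(32*b^2 + 14*b)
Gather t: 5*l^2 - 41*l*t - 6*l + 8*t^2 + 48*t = 5*l^2 - 6*l + 8*t^2 + t*(48 - 41*l)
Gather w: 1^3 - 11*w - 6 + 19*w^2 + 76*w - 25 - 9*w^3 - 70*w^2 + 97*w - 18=-9*w^3 - 51*w^2 + 162*w - 48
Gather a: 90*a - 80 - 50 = 90*a - 130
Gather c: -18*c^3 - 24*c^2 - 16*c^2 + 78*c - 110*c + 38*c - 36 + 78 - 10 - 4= -18*c^3 - 40*c^2 + 6*c + 28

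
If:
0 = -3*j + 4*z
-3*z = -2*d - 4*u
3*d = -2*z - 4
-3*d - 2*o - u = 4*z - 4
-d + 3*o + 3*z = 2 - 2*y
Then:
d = -2*z/3 - 4/3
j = 4*z/3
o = 11/3 - 37*z/24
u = 13*z/12 + 2/3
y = 23*z/48 - 31/6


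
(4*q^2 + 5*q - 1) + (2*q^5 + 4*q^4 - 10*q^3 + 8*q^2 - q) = 2*q^5 + 4*q^4 - 10*q^3 + 12*q^2 + 4*q - 1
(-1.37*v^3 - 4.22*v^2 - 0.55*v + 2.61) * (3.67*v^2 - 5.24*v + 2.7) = -5.0279*v^5 - 8.3086*v^4 + 16.3953*v^3 + 1.0667*v^2 - 15.1614*v + 7.047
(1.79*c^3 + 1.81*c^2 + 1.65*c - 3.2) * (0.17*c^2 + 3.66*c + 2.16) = 0.3043*c^5 + 6.8591*c^4 + 10.7715*c^3 + 9.4046*c^2 - 8.148*c - 6.912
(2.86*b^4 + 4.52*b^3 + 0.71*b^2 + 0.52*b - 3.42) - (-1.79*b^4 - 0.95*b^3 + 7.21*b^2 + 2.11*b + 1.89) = 4.65*b^4 + 5.47*b^3 - 6.5*b^2 - 1.59*b - 5.31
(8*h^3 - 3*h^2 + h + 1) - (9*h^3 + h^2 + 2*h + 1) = -h^3 - 4*h^2 - h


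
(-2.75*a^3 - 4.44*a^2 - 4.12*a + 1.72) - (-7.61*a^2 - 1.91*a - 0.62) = -2.75*a^3 + 3.17*a^2 - 2.21*a + 2.34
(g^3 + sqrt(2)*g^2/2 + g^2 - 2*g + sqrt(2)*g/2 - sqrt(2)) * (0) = 0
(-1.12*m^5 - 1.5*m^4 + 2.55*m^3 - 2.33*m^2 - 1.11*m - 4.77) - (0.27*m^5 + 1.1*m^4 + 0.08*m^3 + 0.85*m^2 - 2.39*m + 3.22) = -1.39*m^5 - 2.6*m^4 + 2.47*m^3 - 3.18*m^2 + 1.28*m - 7.99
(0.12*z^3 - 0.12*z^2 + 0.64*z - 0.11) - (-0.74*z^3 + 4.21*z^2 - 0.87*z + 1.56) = 0.86*z^3 - 4.33*z^2 + 1.51*z - 1.67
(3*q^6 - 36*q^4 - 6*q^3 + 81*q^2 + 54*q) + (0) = 3*q^6 - 36*q^4 - 6*q^3 + 81*q^2 + 54*q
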